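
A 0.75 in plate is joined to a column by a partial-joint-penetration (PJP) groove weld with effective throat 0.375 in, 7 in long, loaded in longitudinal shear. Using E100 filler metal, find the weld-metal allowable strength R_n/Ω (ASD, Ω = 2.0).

E100XX → F_EXX = 100 ksi.
Effective throat (given) t_e = 0.375 in.
A_we = 0.375 × 7 = 2.625 in².
F_nw = 0.6 F_EXX = 60 ksi.
R_n/Ω = (60 × 2.625) / 2.0 = 78.75 kips.

R_n/Ω ≈ 78.8 kips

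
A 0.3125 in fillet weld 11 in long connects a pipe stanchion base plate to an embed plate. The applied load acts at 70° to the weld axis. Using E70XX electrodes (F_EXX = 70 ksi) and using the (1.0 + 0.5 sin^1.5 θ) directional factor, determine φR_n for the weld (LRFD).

φR_n ≈ 111 kip

t_e = 0.707 × 0.3125 = 0.2209 in; A_we = 0.2209 × 11 = 2.43 in².
Directional factor: 1.0 + 0.5 sin^1.5(70°) = 1.455.
F_nw = 0.6 × 70 × 1.455 = 61.13 ksi.
φR_n = 0.75 × 61.13 × 2.43 = 111.4 kip.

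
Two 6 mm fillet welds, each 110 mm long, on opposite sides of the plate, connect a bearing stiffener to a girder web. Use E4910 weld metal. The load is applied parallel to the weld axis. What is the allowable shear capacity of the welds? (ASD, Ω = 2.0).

R_n/Ω ≈ 137 kN

E49XX → F_EXX = 490 MPa.
Effective throat t_e = 0.707 × 6 = 4.242 mm.
Total length L = 220 mm; A_we = 4.242 × 220 = 933.2 mm².
F_nw = 0.6 F_EXX = 0.6 × 490 = 294 MPa.
R_n = 294 × 933.2 × 10⁻³ = 274.4 kN; R_n/Ω = 274.4/2.0 = 137.2 kN.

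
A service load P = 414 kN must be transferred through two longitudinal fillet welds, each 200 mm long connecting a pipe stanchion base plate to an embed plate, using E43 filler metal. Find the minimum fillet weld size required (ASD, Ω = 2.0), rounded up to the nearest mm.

w = 12 mm

E43XX → F_EXX = 430 MPa.
Total weld length L = 400 mm.
Required throat t_e = P × Ω / (0.6 F_EXX × L) = 414 × 2.0 / (0.6 × 430 × 400 × 10⁻³) = 8.023 mm.
Required leg w = t_e / 0.707 = 11.35 mm → use 12 mm.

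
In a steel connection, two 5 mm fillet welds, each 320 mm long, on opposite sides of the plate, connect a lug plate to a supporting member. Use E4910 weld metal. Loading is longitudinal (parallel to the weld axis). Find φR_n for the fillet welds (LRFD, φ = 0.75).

φR_n ≈ 499 kN

E49XX → F_EXX = 490 MPa.
Effective throat t_e = 0.707 × 5 = 3.535 mm.
Total length L = 640 mm; A_we = 3.535 × 640 = 2262 mm².
F_nw = 0.6 F_EXX = 0.6 × 490 = 294 MPa.
φR_n = 0.75 × 294 × 2262 × 10⁻³ = 498.9 kN.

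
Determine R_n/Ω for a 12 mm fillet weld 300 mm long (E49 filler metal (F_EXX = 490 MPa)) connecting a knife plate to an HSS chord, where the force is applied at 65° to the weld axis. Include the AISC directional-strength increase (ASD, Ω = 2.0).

t_e = 0.707 × 12 = 8.484 mm; A_we = 8.484 × 300 = 2545 mm².
Directional factor: 1.0 + 0.5 sin^1.5(65°) = 1.431.
F_nw = 0.6 × 490 × 1.431 = 420.8 MPa.
R_n/Ω = (420.8 × 2545) / 2.0 × 10⁻³ = 535.6 kN.

R_n/Ω ≈ 536 kN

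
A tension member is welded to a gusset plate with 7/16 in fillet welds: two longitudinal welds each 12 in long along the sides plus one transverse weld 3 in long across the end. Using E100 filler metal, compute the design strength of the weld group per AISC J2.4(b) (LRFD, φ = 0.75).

φR_n ≈ 376 kips

E100XX → F_EXX = 100 ksi.
t_e = 0.707 × 0.4375 = 0.3093 in.
R_nwl = 0.6 × 100 × 0.3093 × 24 = 445.4 kips (longitudinal, 2 welds).
R_nwt = 0.6 × 100 × 0.3093 × 3 = 55.68 kips (transverse, base value).
(i) R_nwl + R_nwt = 501.1 kips; (ii) 0.85 R_nwl + 1.5 R_nwt = 462.1 kips.
R_n = max = 501.1 kips [governs: (i)]; φR_n = 375.8 kips.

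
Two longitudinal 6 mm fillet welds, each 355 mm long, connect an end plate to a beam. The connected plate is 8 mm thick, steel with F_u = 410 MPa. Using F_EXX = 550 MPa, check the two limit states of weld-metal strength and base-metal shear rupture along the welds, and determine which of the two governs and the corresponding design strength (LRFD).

t_e = 0.707 × 6 = 4.242 mm; L = 710 mm.
Weld metal: φR_n = 0.75 × 0.6 × 550 × 4.242 × 710 × 10⁻³ = 745.4 kN.
Base metal (shear rupture): φR_n = 0.75 × 0.6 × 410 × 8 × 710 × 10⁻³ = 1048 kN.
Governing: weld metal.

φR_n ≈ 745 kN (weld metal governs)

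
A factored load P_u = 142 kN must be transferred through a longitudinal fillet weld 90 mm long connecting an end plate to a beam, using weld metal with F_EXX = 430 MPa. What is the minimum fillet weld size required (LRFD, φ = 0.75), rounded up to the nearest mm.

Total weld length L = 90 mm.
Required throat t_e = P_u / (φ × 0.6 F_EXX × L) = 142 / (0.75 × 0.6 × 430 × 90 × 10⁻³) = 8.154 mm.
Required leg w = t_e / 0.707 = 11.53 mm → use 12 mm.

w = 12 mm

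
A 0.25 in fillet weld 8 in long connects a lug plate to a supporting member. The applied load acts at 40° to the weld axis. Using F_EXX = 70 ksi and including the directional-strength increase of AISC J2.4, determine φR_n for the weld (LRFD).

φR_n ≈ 56 kips

t_e = 0.707 × 0.25 = 0.1767 in; A_we = 0.1767 × 8 = 1.414 in².
Directional factor: 1.0 + 0.5 sin^1.5(40°) = 1.258.
F_nw = 0.6 × 70 × 1.258 = 52.82 ksi.
φR_n = 0.75 × 52.82 × 1.414 = 56.02 kips.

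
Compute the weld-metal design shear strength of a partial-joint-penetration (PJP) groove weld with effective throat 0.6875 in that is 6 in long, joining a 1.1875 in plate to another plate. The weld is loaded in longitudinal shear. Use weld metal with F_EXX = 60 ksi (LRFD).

Effective throat (given) t_e = 0.6875 in.
A_we = 0.6875 × 6 = 4.125 in².
F_nw = 0.6 F_EXX = 36 ksi.
φR_n = 0.75 × 36 × 4.125 = 111.4 kips.

φR_n ≈ 111 kips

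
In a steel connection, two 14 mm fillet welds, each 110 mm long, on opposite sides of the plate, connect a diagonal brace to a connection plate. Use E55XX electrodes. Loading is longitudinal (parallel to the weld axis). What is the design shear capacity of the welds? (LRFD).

φR_n ≈ 539 kN

E55XX → F_EXX = 550 MPa.
Effective throat t_e = 0.707 × 14 = 9.898 mm.
Total length L = 220 mm; A_we = 9.898 × 220 = 2178 mm².
F_nw = 0.6 F_EXX = 0.6 × 550 = 330 MPa.
φR_n = 0.75 × 330 × 2178 × 10⁻³ = 538.9 kN.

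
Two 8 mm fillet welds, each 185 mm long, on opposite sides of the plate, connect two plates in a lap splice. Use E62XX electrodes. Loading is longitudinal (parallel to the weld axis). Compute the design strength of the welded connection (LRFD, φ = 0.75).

φR_n ≈ 584 kN

E62XX → F_EXX = 620 MPa.
Effective throat t_e = 0.707 × 8 = 5.656 mm.
Total length L = 370 mm; A_we = 5.656 × 370 = 2093 mm².
F_nw = 0.6 F_EXX = 0.6 × 620 = 372 MPa.
φR_n = 0.75 × 372 × 2093 × 10⁻³ = 583.9 kN.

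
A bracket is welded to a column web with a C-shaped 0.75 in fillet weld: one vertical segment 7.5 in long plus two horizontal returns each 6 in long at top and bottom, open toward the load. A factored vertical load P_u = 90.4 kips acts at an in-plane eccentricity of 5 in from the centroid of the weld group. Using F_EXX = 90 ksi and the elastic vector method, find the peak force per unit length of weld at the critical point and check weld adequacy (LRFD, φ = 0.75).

f_max ≈ 12.8 kip/in; adequate

Total weld length L_w = 19.5 in. Treat welds as unit-width lines.
Centroid: x̄ = 2×6×3 / 19.5 = 1.846 in from the vertical weld.
Polar moment about centroid: J = I_x + I_y = [7.5³/12 + 2×6×3.75²] + [7.5×1.846² + 2(6³/12 + 6×1.154²)] = 281.4 in³.
Direct shear f_v = P/L_w = 90.4 / 19.5 = 4.636 kip/in (vertical).
Torsion M = P·e = 90.4 × 5 = 452 kip·in.
Critical point at (x, y) = (4.154, 3.75) from centroid. f_tx = M·y/J = 6.022 kip/in; f_ty = M·x/J = 6.671 kip/in.
Resultant f_max = √[f_tx² + (f_v + f_ty)²] = √[6.022² + (4.636 + 6.671)²] = 12.81 kip/in.
Capacity per unit length: φr_n = 0.75 × 0.6 × 90 × (0.707 × 0.75) = 21.48 kip/in.
12.81 ≤ 21.48 → adequate.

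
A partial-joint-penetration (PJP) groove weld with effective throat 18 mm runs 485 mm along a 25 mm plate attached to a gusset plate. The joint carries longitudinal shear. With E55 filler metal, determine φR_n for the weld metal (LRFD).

φR_n ≈ 2160 kN

E55XX → F_EXX = 550 MPa.
Effective throat (given) t_e = 18 mm.
A_we = 18 × 485 = 8730 mm².
F_nw = 0.6 F_EXX = 330 MPa.
φR_n = 0.75 × 330 × 8730 × 10⁻³ = 2161 kN.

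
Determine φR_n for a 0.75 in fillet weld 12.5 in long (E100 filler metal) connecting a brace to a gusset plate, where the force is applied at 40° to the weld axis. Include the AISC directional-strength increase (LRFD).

φR_n ≈ 375 kips

E100XX → F_EXX = 100 ksi.
t_e = 0.707 × 0.75 = 0.5302 in; A_we = 0.5302 × 12.5 = 6.628 in².
Directional factor: 1.0 + 0.5 sin^1.5(40°) = 1.258.
F_nw = 0.6 × 100 × 1.258 = 75.46 ksi.
φR_n = 0.75 × 75.46 × 6.628 = 375.1 kips.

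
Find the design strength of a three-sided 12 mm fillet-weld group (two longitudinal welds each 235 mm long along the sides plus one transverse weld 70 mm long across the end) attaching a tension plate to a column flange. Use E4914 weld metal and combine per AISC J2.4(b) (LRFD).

φR_n ≈ 1010 kN

E49XX → F_EXX = 490 MPa.
t_e = 0.707 × 12 = 8.484 mm.
R_nwl = 0.6 × 490 × 8.484 × 470 × 10⁻³ = 1172 kN (longitudinal, 2 welds).
R_nwt = 0.6 × 490 × 8.484 × 70 × 10⁻³ = 174.6 kN (transverse, base value).
(i) R_nwl + R_nwt = 1347 kN; (ii) 0.85 R_nwl + 1.5 R_nwt = 1258 kN.
R_n = max = 1347 kN [governs: (i)]; φR_n = 1010 kN.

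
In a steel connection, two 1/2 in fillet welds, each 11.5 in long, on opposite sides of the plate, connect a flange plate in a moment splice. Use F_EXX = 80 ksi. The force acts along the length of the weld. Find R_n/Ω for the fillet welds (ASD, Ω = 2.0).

R_n/Ω ≈ 195 kips

Effective throat t_e = 0.707 × 0.5 = 0.3535 in.
Total length L = 23 in; A_we = 0.3535 × 23 = 8.13 in².
F_nw = 0.6 F_EXX = 0.6 × 80 = 48 ksi.
R_n = 48 × 8.13 = 390.3 kips; R_n/Ω = 390.3/2.0 = 195.1 kips.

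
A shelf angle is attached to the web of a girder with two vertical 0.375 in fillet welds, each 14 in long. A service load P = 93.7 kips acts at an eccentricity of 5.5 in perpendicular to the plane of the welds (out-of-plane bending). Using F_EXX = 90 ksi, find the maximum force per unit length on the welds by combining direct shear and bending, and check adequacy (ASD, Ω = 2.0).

L_w = 2 × 14 = 28 in; section modulus (unit throat) S = 2 × L²/6 = 65.33 in².
Direct shear f_v = P/L_w = 93.7/28 = 3.346 kip/in.
Moment M = P × e = 93.7 × 5.5 = 515.35 kip·in; bending f_b = M/S = 7.888 kip/in.
f_max = √(f_v² + f_b²) = √(3.346² + 7.888²) = 8.569 kip/in.
r_n/Ω = (1/2.0) × 0.6 × 90 × (0.707 × 0.375) = 7.158 kip/in → NOT adequate.

f_max ≈ 8.57 kip/in; NOT adequate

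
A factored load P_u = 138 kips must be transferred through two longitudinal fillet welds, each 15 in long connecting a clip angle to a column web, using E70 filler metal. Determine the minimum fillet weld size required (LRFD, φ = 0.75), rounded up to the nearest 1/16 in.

E70XX → F_EXX = 70 ksi.
Total weld length L = 30 in.
Required throat t_e = P_u / (φ × 0.6 F_EXX × L) = 138 / (0.75 × 0.6 × 70 × 30) = 0.146 in.
Required leg w = t_e / 0.707 = 0.2066 in → use 1/4 in.

w = 1/4 in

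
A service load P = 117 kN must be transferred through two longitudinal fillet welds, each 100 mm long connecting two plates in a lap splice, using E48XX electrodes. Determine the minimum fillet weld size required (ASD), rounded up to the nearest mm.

E48XX → F_EXX = 480 MPa.
Total weld length L = 200 mm.
Required throat t_e = P × Ω / (0.6 F_EXX × L) = 117 × 2.0 / (0.6 × 480 × 200 × 10⁻³) = 4.062 mm.
Required leg w = t_e / 0.707 = 5.746 mm → use 6 mm.

w = 6 mm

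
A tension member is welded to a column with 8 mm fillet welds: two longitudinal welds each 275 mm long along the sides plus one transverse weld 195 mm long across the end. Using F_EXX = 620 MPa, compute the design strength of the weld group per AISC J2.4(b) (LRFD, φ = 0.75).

t_e = 0.707 × 8 = 5.656 mm.
R_nwl = 0.6 × 620 × 5.656 × 550 × 10⁻³ = 1157 kN (longitudinal, 2 welds).
R_nwt = 0.6 × 620 × 5.656 × 195 × 10⁻³ = 410.3 kN (transverse, base value).
(i) R_nwl + R_nwt = 1568 kN; (ii) 0.85 R_nwl + 1.5 R_nwt = 1599 kN.
R_n = max = 1599 kN [governs: (ii)]; φR_n = 1199 kN.

φR_n ≈ 1200 kN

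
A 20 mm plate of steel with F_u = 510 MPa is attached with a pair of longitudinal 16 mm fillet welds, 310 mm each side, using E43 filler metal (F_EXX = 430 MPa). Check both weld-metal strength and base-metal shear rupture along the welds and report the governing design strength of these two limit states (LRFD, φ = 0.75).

φR_n ≈ 1360 kN (weld metal governs)

t_e = 0.707 × 16 = 11.31 mm; L = 620 mm.
Weld metal: φR_n = 0.75 × 0.6 × 430 × 11.31 × 620 × 10⁻³ = 1357 kN.
Base metal (shear rupture): φR_n = 0.75 × 0.6 × 510 × 20 × 620 × 10⁻³ = 2846 kN.
Governing: weld metal.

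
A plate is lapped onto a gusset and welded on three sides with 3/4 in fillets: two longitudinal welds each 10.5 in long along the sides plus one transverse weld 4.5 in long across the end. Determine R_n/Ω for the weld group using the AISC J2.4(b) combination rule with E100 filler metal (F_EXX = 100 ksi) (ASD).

R_n/Ω ≈ 406 kips

t_e = 0.707 × 0.75 = 0.5302 in.
R_nwl = 0.6 × 100 × 0.5302 × 21 = 668.1 kips (longitudinal, 2 welds).
R_nwt = 0.6 × 100 × 0.5302 × 4.5 = 143.2 kips (transverse, base value).
(i) R_nwl + R_nwt = 811.3 kips; (ii) 0.85 R_nwl + 1.5 R_nwt = 782.6 kips.
R_n = max = 811.3 kips [governs: (i)]; R_n/Ω = 405.6 kips.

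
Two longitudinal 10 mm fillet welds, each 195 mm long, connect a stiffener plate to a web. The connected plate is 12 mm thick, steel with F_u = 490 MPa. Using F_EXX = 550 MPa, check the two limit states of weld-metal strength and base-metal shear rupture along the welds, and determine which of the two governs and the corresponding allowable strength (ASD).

t_e = 0.707 × 10 = 7.07 mm; L = 390 mm.
Weld metal: R_n/Ω = (1/2.0) × 0.6 × 550 × 7.07 × 390 × 10⁻³ = 455 kN.
Base metal (shear rupture): R_n/Ω = (1/2.0) × 0.6 × 490 × 12 × 390 × 10⁻³ = 688 kN.
Governing: weld metal.

R_n/Ω ≈ 455 kN (weld metal governs)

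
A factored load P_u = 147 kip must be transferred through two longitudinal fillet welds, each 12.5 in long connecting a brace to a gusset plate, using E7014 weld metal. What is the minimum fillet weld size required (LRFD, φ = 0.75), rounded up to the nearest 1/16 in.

E70XX → F_EXX = 70 ksi.
Total weld length L = 25 in.
Required throat t_e = P_u / (φ × 0.6 F_EXX × L) = 147 / (0.75 × 0.6 × 70 × 25) = 0.1867 in.
Required leg w = t_e / 0.707 = 0.264 in → use 5/16 in.

w = 5/16 in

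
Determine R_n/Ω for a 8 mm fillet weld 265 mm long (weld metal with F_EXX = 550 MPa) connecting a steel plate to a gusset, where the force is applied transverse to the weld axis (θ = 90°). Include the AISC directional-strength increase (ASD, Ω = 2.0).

t_e = 0.707 × 8 = 5.656 mm; A_we = 5.656 × 265 = 1499 mm².
Directional factor: 1.0 + 0.5 sin^1.5(90°) = 1.5.
F_nw = 0.6 × 550 × 1.5 = 495 MPa.
R_n/Ω = (495 × 1499) / 2.0 × 10⁻³ = 371 kN.

R_n/Ω ≈ 371 kN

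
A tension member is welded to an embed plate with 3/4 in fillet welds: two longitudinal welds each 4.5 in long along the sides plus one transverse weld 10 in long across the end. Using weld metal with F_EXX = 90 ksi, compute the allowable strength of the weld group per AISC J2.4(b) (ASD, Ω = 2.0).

R_n/Ω ≈ 324 kips

t_e = 0.707 × 0.75 = 0.5302 in.
R_nwl = 0.6 × 90 × 0.5302 × 9 = 257.7 kips (longitudinal, 2 welds).
R_nwt = 0.6 × 90 × 0.5302 × 10 = 286.3 kips (transverse, base value).
(i) R_nwl + R_nwt = 544 kips; (ii) 0.85 R_nwl + 1.5 R_nwt = 648.5 kips.
R_n = max = 648.5 kips [governs: (ii)]; R_n/Ω = 324.3 kips.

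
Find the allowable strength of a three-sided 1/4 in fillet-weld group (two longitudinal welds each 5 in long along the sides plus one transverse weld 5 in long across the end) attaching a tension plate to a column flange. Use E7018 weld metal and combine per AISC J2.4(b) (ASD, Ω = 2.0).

R_n/Ω ≈ 59.4 kips

E70XX → F_EXX = 70 ksi.
t_e = 0.707 × 0.25 = 0.1767 in.
R_nwl = 0.6 × 70 × 0.1767 × 10 = 74.23 kips (longitudinal, 2 welds).
R_nwt = 0.6 × 70 × 0.1767 × 5 = 37.12 kips (transverse, base value).
(i) R_nwl + R_nwt = 111.4 kips; (ii) 0.85 R_nwl + 1.5 R_nwt = 118.8 kips.
R_n = max = 118.8 kips [governs: (ii)]; R_n/Ω = 59.39 kips.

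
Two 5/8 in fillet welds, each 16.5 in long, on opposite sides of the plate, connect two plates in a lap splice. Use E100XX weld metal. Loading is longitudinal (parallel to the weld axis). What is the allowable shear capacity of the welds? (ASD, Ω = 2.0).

E100XX → F_EXX = 100 ksi.
Effective throat t_e = 0.707 × 0.625 = 0.4419 in.
Total length L = 33 in; A_we = 0.4419 × 33 = 14.58 in².
F_nw = 0.6 F_EXX = 0.6 × 100 = 60 ksi.
R_n = 60 × 14.58 = 874.9 kips; R_n/Ω = 874.9/2.0 = 437.5 kips.

R_n/Ω ≈ 437 kips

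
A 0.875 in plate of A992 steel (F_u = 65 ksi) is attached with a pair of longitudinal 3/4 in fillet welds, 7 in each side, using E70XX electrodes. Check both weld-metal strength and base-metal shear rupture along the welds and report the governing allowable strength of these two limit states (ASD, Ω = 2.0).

R_n/Ω ≈ 156 kips (weld metal governs)

E70XX → F_EXX = 70 ksi.
t_e = 0.707 × 0.75 = 0.5302 in; L = 14 in.
Weld metal: R_n/Ω = (1/2.0) × 0.6 × 70 × 0.5302 × 14 = 155.9 kips.
Base metal (shear rupture): R_n/Ω = (1/2.0) × 0.6 × 65 × 0.875 × 14 = 238.9 kips.
Governing: weld metal.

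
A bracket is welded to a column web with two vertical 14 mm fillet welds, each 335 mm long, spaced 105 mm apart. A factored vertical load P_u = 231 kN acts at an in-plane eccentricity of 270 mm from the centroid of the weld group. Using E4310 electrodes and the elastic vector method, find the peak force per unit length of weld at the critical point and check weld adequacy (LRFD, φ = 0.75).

f_max ≈ 1490 N/mm; adequate

E43XX → F_EXX = 430 MPa.
Total weld length L_w = 670 mm. Treat welds as unit-width lines.
Polar moment about centroid: J = 2[d³/12 + d(b/2)²] = 2[335³/12 + 335×52.5²] = 8113000 mm³.
Direct shear f_v = P/L_w = 231×10³ / 670 = 344.8 N/mm (vertical).
Torsion M = P·e = 231×10³ × 270 = 62370000 N·mm.
Critical point at (x, y) = (52.5, 167.5) from centroid. f_tx = M·y/J = 1288 N/mm; f_ty = M·x/J = 403.6 N/mm.
Resultant f_max = √[f_tx² + (f_v + f_ty)²] = √[1288² + (344.8 + 403.6)²] = 1489 N/mm.
Capacity per unit length: φr_n = 0.75 × 0.6 × 430 × (0.707 × 14) = 1915 N/mm.
1489 ≤ 1915 → adequate.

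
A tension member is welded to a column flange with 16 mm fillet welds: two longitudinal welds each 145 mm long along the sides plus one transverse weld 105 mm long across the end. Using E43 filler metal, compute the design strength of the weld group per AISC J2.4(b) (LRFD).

φR_n ≈ 884 kN

E43XX → F_EXX = 430 MPa.
t_e = 0.707 × 16 = 11.31 mm.
R_nwl = 0.6 × 430 × 11.31 × 290 × 10⁻³ = 846.4 kN (longitudinal, 2 welds).
R_nwt = 0.6 × 430 × 11.31 × 105 × 10⁻³ = 306.4 kN (transverse, base value).
(i) R_nwl + R_nwt = 1153 kN; (ii) 0.85 R_nwl + 1.5 R_nwt = 1179 kN.
R_n = max = 1179 kN [governs: (ii)]; φR_n = 884.3 kN.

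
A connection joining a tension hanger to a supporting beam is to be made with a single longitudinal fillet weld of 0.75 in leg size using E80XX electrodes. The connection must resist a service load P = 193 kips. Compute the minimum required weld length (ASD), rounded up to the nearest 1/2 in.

E80XX → F_EXX = 80 ksi.
Throat t_e = 0.707 × 0.75 = 0.5302 in.
r_n/Ω = (0.6 × 80 × 0.5302) / 2.0 = 12.73 kip/in.
L_req = P / (r_n/Ω) = 193 / 12.73 = 15.17 in total.
Round up → use L = 15.5 in.

L = 15.5 in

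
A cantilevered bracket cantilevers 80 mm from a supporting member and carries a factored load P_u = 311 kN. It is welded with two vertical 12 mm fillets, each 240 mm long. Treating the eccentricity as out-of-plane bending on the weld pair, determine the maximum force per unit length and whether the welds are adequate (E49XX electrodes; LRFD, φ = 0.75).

E49XX → F_EXX = 490 MPa.
L_w = 2 × 240 = 480 mm; section modulus (unit throat) S = 2 × L²/6 = 19200 mm².
Direct shear f_v = P/L_w = 311×10³/480 = 647.9 N/mm.
Moment M = P × e = 311×10³ × 80 = 24880000 N·mm; bending f_b = M/S = 1296 N/mm.
f_max = √(f_v² + f_b²) = √(647.9² + 1296²) = 1449 N/mm.
φr_n = 0.75 × 0.6 × 490 × (0.707 × 12) = 1871 N/mm → adequate.

f_max ≈ 1450 N/mm; adequate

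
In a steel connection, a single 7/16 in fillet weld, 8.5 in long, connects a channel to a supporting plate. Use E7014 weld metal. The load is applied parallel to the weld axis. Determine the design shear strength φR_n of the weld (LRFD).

φR_n ≈ 82.8 kips

E70XX → F_EXX = 70 ksi.
Effective throat t_e = 0.707 × 0.4375 = 0.3093 in.
Total length L = 8.5 in; A_we = 0.3093 × 8.5 = 2.629 in².
F_nw = 0.6 F_EXX = 0.6 × 70 = 42 ksi.
φR_n = 0.75 × 42 × 2.629 = 82.82 kips.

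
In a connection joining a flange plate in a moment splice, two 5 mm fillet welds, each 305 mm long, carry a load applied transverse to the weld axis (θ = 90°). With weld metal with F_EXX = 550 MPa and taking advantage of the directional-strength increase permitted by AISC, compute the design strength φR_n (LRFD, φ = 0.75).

t_e = 0.707 × 5 = 3.535 mm; A_we = 3.535 × 610 = 2156 mm².
Directional factor: 1.0 + 0.5 sin^1.5(90°) = 1.5.
F_nw = 0.6 × 550 × 1.5 = 495 MPa.
φR_n = 0.75 × 495 × 2156 × 10⁻³ = 800.5 kN.

φR_n ≈ 801 kN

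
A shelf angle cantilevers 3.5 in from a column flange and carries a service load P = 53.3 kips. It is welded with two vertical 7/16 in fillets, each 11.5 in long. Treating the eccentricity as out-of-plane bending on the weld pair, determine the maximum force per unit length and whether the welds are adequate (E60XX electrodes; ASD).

f_max ≈ 4.82 kip/in; adequate

E60XX → F_EXX = 60 ksi.
L_w = 2 × 11.5 = 23 in; section modulus (unit throat) S = 2 × L²/6 = 44.08 in².
Direct shear f_v = P/L_w = 53.3/23 = 2.317 kip/in.
Moment M = P × e = 53.3 × 3.5 = 186.55 kip·in; bending f_b = M/S = 4.232 kip/in.
f_max = √(f_v² + f_b²) = √(2.317² + 4.232²) = 4.825 kip/in.
r_n/Ω = (1/2.0) × 0.6 × 60 × (0.707 × 0.4375) = 5.568 kip/in → adequate.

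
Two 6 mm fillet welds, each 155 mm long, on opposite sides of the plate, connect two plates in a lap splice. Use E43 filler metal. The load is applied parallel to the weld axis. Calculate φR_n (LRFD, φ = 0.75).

φR_n ≈ 254 kN

E43XX → F_EXX = 430 MPa.
Effective throat t_e = 0.707 × 6 = 4.242 mm.
Total length L = 310 mm; A_we = 4.242 × 310 = 1315 mm².
F_nw = 0.6 F_EXX = 0.6 × 430 = 258 MPa.
φR_n = 0.75 × 258 × 1315 × 10⁻³ = 254.5 kN.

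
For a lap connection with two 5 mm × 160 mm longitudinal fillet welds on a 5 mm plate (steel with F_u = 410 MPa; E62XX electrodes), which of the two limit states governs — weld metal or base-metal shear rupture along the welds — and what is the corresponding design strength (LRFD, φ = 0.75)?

E62XX → F_EXX = 620 MPa.
t_e = 0.707 × 5 = 3.535 mm; L = 320 mm.
Weld metal: φR_n = 0.75 × 0.6 × 620 × 3.535 × 320 × 10⁻³ = 315.6 kN.
Base metal (shear rupture): φR_n = 0.75 × 0.6 × 410 × 5 × 320 × 10⁻³ = 295.2 kN.
Governing: base-metal shear rupture.

φR_n ≈ 295 kN (base-metal shear rupture governs)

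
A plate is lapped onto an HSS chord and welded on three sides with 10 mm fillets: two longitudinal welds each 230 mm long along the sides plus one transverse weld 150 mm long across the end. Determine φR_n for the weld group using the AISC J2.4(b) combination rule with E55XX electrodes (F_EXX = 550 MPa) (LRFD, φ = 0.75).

φR_n ≈ 1080 kN

t_e = 0.707 × 10 = 7.07 mm.
R_nwl = 0.6 × 550 × 7.07 × 460 × 10⁻³ = 1073 kN (longitudinal, 2 welds).
R_nwt = 0.6 × 550 × 7.07 × 150 × 10⁻³ = 350 kN (transverse, base value).
(i) R_nwl + R_nwt = 1423 kN; (ii) 0.85 R_nwl + 1.5 R_nwt = 1437 kN.
R_n = max = 1437 kN [governs: (ii)]; φR_n = 1078 kN.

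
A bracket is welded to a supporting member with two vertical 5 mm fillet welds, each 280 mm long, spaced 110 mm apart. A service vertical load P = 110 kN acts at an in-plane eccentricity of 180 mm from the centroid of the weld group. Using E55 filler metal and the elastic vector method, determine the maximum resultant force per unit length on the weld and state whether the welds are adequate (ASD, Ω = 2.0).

E55XX → F_EXX = 550 MPa.
Total weld length L_w = 560 mm. Treat welds as unit-width lines.
Polar moment about centroid: J = 2[d³/12 + d(b/2)²] = 2[280³/12 + 280×55²] = 5353000 mm³.
Direct shear f_v = P/L_w = 110×10³ / 560 = 196.4 N/mm (vertical).
Torsion M = P·e = 110×10³ × 180 = 19800000 N·mm.
Critical point at (x, y) = (55, 140) from centroid. f_tx = M·y/J = 517.9 N/mm; f_ty = M·x/J = 203.4 N/mm.
Resultant f_max = √[f_tx² + (f_v + f_ty)²] = √[517.9² + (196.4 + 203.4)²] = 654.3 N/mm.
Capacity per unit length: r_n/Ω = (1/2.0) × 0.6 × 550 × (0.707 × 5) = 583.3 N/mm.
654.3 > 583.3 → NOT adequate.

f_max ≈ 654 N/mm; NOT adequate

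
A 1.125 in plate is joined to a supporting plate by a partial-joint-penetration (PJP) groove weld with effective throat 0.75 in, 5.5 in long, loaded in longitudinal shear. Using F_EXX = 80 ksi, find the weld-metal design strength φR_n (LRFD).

φR_n ≈ 148 kip

Effective throat (given) t_e = 0.75 in.
A_we = 0.75 × 5.5 = 4.125 in².
F_nw = 0.6 F_EXX = 48 ksi.
φR_n = 0.75 × 48 × 4.125 = 148.5 kip.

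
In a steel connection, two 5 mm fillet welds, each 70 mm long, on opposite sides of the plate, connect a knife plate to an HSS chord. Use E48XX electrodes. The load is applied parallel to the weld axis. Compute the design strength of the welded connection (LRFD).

φR_n ≈ 107 kN

E48XX → F_EXX = 480 MPa.
Effective throat t_e = 0.707 × 5 = 3.535 mm.
Total length L = 140 mm; A_we = 3.535 × 140 = 494.9 mm².
F_nw = 0.6 F_EXX = 0.6 × 480 = 288 MPa.
φR_n = 0.75 × 288 × 494.9 × 10⁻³ = 106.9 kN.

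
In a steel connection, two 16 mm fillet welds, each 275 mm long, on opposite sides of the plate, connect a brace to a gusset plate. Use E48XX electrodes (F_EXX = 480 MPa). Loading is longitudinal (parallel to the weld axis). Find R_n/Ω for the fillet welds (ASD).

Effective throat t_e = 0.707 × 16 = 11.31 mm.
Total length L = 550 mm; A_we = 11.31 × 550 = 6222 mm².
F_nw = 0.6 F_EXX = 0.6 × 480 = 288 MPa.
R_n = 288 × 6222 × 10⁻³ = 1792 kN; R_n/Ω = 1792/2.0 = 895.9 kN.

R_n/Ω ≈ 896 kN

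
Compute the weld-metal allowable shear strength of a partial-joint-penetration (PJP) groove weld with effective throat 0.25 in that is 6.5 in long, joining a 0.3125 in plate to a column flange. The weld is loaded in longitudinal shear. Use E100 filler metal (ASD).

E100XX → F_EXX = 100 ksi.
Effective throat (given) t_e = 0.25 in.
A_we = 0.25 × 6.5 = 1.625 in².
F_nw = 0.6 F_EXX = 60 ksi.
R_n/Ω = (60 × 1.625) / 2.0 = 48.75 kip.

R_n/Ω ≈ 48.8 kip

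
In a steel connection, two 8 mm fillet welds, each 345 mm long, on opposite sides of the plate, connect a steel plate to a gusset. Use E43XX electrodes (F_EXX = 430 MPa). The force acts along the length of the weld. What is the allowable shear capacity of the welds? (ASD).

R_n/Ω ≈ 503 kN

Effective throat t_e = 0.707 × 8 = 5.656 mm.
Total length L = 690 mm; A_we = 5.656 × 690 = 3903 mm².
F_nw = 0.6 F_EXX = 0.6 × 430 = 258 MPa.
R_n = 258 × 3903 × 10⁻³ = 1007 kN; R_n/Ω = 1007/2.0 = 503.4 kN.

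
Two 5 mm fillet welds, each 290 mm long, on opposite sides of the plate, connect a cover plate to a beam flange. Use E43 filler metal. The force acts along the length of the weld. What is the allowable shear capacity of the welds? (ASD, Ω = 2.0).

E43XX → F_EXX = 430 MPa.
Effective throat t_e = 0.707 × 5 = 3.535 mm.
Total length L = 580 mm; A_we = 3.535 × 580 = 2050 mm².
F_nw = 0.6 F_EXX = 0.6 × 430 = 258 MPa.
R_n = 258 × 2050 × 10⁻³ = 529 kN; R_n/Ω = 529/2.0 = 264.5 kN.

R_n/Ω ≈ 264 kN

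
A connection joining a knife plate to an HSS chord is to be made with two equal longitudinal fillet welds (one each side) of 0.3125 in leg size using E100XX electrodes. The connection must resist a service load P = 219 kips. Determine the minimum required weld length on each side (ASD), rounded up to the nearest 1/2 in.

E100XX → F_EXX = 100 ksi.
Throat t_e = 0.707 × 0.3125 = 0.2209 in.
r_n/Ω = (0.6 × 100 × 0.2209) / 2.0 = 6.628 kip/in.
L_req = P / (r_n/Ω) = 219 / 6.628 = 33.04 in total.
Per side: 33.04 / 2 = 16.52 in.
Round up → use L = 17 in on each side.

L = 17 in on each side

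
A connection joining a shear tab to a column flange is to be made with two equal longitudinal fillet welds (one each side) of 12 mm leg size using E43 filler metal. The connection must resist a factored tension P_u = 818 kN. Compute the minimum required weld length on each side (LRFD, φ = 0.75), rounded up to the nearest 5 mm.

E43XX → F_EXX = 430 MPa.
Throat t_e = 0.707 × 12 = 8.484 mm.
φr_n = 0.75 × 0.6 × 430 × 8.484 × 10⁻³ = 1.642 kN/mm.
L_req = P_u / φr_n = 818 / 1.642 = 498.3 mm total.
Per side: 498.3 / 2 = 249.1 mm.
Round up → use L = 250 mm on each side.

L = 250 mm on each side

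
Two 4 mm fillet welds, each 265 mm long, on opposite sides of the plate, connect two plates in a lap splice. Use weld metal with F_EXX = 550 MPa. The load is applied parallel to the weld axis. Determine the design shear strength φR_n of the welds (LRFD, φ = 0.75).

Effective throat t_e = 0.707 × 4 = 2.828 mm.
Total length L = 530 mm; A_we = 2.828 × 530 = 1499 mm².
F_nw = 0.6 F_EXX = 0.6 × 550 = 330 MPa.
φR_n = 0.75 × 330 × 1499 × 10⁻³ = 371 kN.

φR_n ≈ 371 kN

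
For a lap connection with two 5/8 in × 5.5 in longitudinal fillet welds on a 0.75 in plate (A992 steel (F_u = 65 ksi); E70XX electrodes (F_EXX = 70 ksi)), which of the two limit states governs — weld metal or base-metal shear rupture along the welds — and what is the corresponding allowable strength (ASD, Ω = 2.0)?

t_e = 0.707 × 0.625 = 0.4419 in; L = 11 in.
Weld metal: R_n/Ω = (1/2.0) × 0.6 × 70 × 0.4419 × 11 = 102.1 kips.
Base metal (shear rupture): R_n/Ω = (1/2.0) × 0.6 × 65 × 0.75 × 11 = 160.9 kips.
Governing: weld metal.

R_n/Ω ≈ 102 kips (weld metal governs)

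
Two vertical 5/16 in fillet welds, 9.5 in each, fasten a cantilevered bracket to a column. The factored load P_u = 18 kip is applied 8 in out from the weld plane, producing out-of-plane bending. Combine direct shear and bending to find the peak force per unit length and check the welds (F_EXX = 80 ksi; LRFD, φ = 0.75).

f_max ≈ 4.88 kip/in; adequate

L_w = 2 × 9.5 = 19 in; section modulus (unit throat) S = 2 × L²/6 = 30.08 in².
Direct shear f_v = P/L_w = 18/19 = 0.9474 kip/in.
Moment M = P × e = 18 × 8 = 144 kip·in; bending f_b = M/S = 4.787 kip/in.
f_max = √(f_v² + f_b²) = √(0.9474² + 4.787²) = 4.88 kip/in.
φr_n = 0.75 × 0.6 × 80 × (0.707 × 0.3125) = 7.954 kip/in → adequate.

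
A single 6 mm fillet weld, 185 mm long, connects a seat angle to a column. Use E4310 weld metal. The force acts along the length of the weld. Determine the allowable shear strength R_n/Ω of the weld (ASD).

R_n/Ω ≈ 101 kN

E43XX → F_EXX = 430 MPa.
Effective throat t_e = 0.707 × 6 = 4.242 mm.
Total length L = 185 mm; A_we = 4.242 × 185 = 784.8 mm².
F_nw = 0.6 F_EXX = 0.6 × 430 = 258 MPa.
R_n = 258 × 784.8 × 10⁻³ = 202.5 kN; R_n/Ω = 202.5/2.0 = 101.2 kN.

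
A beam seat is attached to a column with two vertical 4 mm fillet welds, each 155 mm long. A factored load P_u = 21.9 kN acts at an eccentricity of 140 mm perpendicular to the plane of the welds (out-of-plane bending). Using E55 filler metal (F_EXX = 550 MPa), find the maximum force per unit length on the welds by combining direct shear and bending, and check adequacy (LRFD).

f_max ≈ 389 N/mm; adequate

L_w = 2 × 155 = 310 mm; section modulus (unit throat) S = 2 × L²/6 = 8008 mm².
Direct shear f_v = P/L_w = 21.9×10³/310 = 70.65 N/mm.
Moment M = P × e = 21.9×10³ × 140 = 3066000 N·mm; bending f_b = M/S = 382.9 N/mm.
f_max = √(f_v² + f_b²) = √(70.65² + 382.9²) = 389.3 N/mm.
φr_n = 0.75 × 0.6 × 550 × (0.707 × 4) = 699.9 N/mm → adequate.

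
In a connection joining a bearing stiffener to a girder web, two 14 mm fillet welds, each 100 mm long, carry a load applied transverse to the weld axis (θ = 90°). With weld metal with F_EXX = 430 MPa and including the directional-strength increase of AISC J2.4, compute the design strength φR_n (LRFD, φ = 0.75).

φR_n ≈ 575 kN

t_e = 0.707 × 14 = 9.898 mm; A_we = 9.898 × 200 = 1980 mm².
Directional factor: 1.0 + 0.5 sin^1.5(90°) = 1.5.
F_nw = 0.6 × 430 × 1.5 = 387 MPa.
φR_n = 0.75 × 387 × 1980 × 10⁻³ = 574.6 kN.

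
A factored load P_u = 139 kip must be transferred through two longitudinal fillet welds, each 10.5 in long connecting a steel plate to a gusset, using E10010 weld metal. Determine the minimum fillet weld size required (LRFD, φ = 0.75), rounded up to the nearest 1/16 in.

E100XX → F_EXX = 100 ksi.
Total weld length L = 21 in.
Required throat t_e = P_u / (φ × 0.6 F_EXX × L) = 139 / (0.75 × 0.6 × 100 × 21) = 0.1471 in.
Required leg w = t_e / 0.707 = 0.208 in → use 1/4 in.

w = 1/4 in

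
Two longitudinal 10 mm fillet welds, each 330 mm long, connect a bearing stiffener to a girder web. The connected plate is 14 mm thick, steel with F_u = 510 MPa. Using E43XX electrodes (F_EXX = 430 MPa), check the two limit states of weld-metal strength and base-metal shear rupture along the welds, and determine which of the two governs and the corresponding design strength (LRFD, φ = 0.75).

t_e = 0.707 × 10 = 7.07 mm; L = 660 mm.
Weld metal: φR_n = 0.75 × 0.6 × 430 × 7.07 × 660 × 10⁻³ = 902.9 kN.
Base metal (shear rupture): φR_n = 0.75 × 0.6 × 510 × 14 × 660 × 10⁻³ = 2121 kN.
Governing: weld metal.

φR_n ≈ 903 kN (weld metal governs)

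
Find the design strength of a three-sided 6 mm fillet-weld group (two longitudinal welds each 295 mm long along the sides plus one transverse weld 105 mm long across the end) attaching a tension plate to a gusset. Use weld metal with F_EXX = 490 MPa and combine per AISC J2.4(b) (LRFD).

t_e = 0.707 × 6 = 4.242 mm.
R_nwl = 0.6 × 490 × 4.242 × 590 × 10⁻³ = 735.8 kN (longitudinal, 2 welds).
R_nwt = 0.6 × 490 × 4.242 × 105 × 10⁻³ = 131 kN (transverse, base value).
(i) R_nwl + R_nwt = 866.8 kN; (ii) 0.85 R_nwl + 1.5 R_nwt = 821.9 kN.
R_n = max = 866.8 kN [governs: (i)]; φR_n = 650.1 kN.

φR_n ≈ 650 kN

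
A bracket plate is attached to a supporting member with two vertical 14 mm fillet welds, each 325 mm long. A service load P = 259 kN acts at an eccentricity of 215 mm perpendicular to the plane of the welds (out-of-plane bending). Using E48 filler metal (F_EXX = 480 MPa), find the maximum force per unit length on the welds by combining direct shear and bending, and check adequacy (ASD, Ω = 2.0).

f_max ≈ 1630 N/mm; NOT adequate

L_w = 2 × 325 = 650 mm; section modulus (unit throat) S = 2 × L²/6 = 35210 mm².
Direct shear f_v = P/L_w = 259×10³/650 = 398.5 N/mm.
Moment M = P × e = 259×10³ × 215 = 55685000 N·mm; bending f_b = M/S = 1582 N/mm.
f_max = √(f_v² + f_b²) = √(398.5² + 1582²) = 1631 N/mm.
r_n/Ω = (1/2.0) × 0.6 × 480 × (0.707 × 14) = 1425 N/mm → NOT adequate.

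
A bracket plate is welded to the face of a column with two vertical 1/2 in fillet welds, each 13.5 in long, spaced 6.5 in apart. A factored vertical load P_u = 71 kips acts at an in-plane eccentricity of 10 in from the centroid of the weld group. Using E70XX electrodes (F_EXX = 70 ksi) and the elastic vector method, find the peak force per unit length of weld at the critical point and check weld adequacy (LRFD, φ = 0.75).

f_max ≈ 9.11 kip/in; adequate

Total weld length L_w = 27 in. Treat welds as unit-width lines.
Polar moment about centroid: J = 2[d³/12 + d(b/2)²] = 2[13.5³/12 + 13.5×3.25²] = 695.2 in³.
Direct shear f_v = P/L_w = 71 / 27 = 2.63 kip/in (vertical).
Torsion M = P·e = 71 × 10 = 710 kip·in.
Critical point at (x, y) = (3.25, 6.75) from centroid. f_tx = M·y/J = 6.893 kip/in; f_ty = M·x/J = 3.319 kip/in.
Resultant f_max = √[f_tx² + (f_v + f_ty)²] = √[6.893² + (2.63 + 3.319)²] = 9.105 kip/in.
Capacity per unit length: φr_n = 0.75 × 0.6 × 70 × (0.707 × 0.5) = 11.14 kip/in.
9.105 ≤ 11.14 → adequate.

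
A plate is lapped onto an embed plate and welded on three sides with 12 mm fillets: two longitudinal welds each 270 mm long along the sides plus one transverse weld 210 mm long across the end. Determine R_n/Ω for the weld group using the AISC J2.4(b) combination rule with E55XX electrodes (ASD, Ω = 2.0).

R_n/Ω ≈ 1080 kN

E55XX → F_EXX = 550 MPa.
t_e = 0.707 × 12 = 8.484 mm.
R_nwl = 0.6 × 550 × 8.484 × 540 × 10⁻³ = 1512 kN (longitudinal, 2 welds).
R_nwt = 0.6 × 550 × 8.484 × 210 × 10⁻³ = 587.9 kN (transverse, base value).
(i) R_nwl + R_nwt = 2100 kN; (ii) 0.85 R_nwl + 1.5 R_nwt = 2167 kN.
R_n = max = 2167 kN [governs: (ii)]; R_n/Ω = 1083 kN.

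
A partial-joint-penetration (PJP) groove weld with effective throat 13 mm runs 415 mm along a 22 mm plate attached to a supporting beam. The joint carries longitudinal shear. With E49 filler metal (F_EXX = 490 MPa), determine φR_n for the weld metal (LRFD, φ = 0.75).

φR_n ≈ 1190 kN

Effective throat (given) t_e = 13 mm.
A_we = 13 × 415 = 5395 mm².
F_nw = 0.6 F_EXX = 294 MPa.
φR_n = 0.75 × 294 × 5395 × 10⁻³ = 1190 kN.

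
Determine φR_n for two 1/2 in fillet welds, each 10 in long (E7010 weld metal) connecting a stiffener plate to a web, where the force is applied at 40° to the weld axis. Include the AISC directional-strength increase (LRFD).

E70XX → F_EXX = 70 ksi.
t_e = 0.707 × 0.5 = 0.3535 in; A_we = 0.3535 × 20 = 7.07 in².
Directional factor: 1.0 + 0.5 sin^1.5(40°) = 1.258.
F_nw = 0.6 × 70 × 1.258 = 52.82 ksi.
φR_n = 0.75 × 52.82 × 7.07 = 280.1 kip.

φR_n ≈ 280 kip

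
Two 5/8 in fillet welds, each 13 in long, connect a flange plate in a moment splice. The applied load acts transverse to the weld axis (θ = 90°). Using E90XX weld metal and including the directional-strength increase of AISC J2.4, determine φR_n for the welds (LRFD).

φR_n ≈ 698 kips

E90XX → F_EXX = 90 ksi.
t_e = 0.707 × 0.625 = 0.4419 in; A_we = 0.4419 × 26 = 11.49 in².
Directional factor: 1.0 + 0.5 sin^1.5(90°) = 1.5.
F_nw = 0.6 × 90 × 1.5 = 81 ksi.
φR_n = 0.75 × 81 × 11.49 = 697.9 kips.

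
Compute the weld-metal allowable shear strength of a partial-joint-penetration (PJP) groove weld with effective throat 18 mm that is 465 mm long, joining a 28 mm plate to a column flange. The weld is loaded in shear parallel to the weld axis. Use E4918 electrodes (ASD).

R_n/Ω ≈ 1230 kN

E49XX → F_EXX = 490 MPa.
Effective throat (given) t_e = 18 mm.
A_we = 18 × 465 = 8370 mm².
F_nw = 0.6 F_EXX = 294 MPa.
R_n/Ω = (294 × 8370) / 2.0 × 10⁻³ = 1230 kN.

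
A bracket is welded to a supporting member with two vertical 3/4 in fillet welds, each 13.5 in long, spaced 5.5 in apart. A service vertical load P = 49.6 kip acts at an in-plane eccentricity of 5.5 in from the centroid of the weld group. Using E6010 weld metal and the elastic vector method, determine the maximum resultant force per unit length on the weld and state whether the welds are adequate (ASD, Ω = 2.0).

E60XX → F_EXX = 60 ksi.
Total weld length L_w = 27 in. Treat welds as unit-width lines.
Polar moment about centroid: J = 2[d³/12 + d(b/2)²] = 2[13.5³/12 + 13.5×2.75²] = 614.2 in³.
Direct shear f_v = P/L_w = 49.6 / 27 = 1.837 kip/in (vertical).
Torsion M = P·e = 49.6 × 5.5 = 272.8 kip·in.
Critical point at (x, y) = (2.75, 6.75) from centroid. f_tx = M·y/J = 2.998 kip/in; f_ty = M·x/J = 1.221 kip/in.
Resultant f_max = √[f_tx² + (f_v + f_ty)²] = √[2.998² + (1.837 + 1.221)²] = 4.283 kip/in.
Capacity per unit length: r_n/Ω = (1/2.0) × 0.6 × 60 × (0.707 × 0.75) = 9.544 kip/in.
4.283 ≤ 9.544 → adequate.

f_max ≈ 4.28 kip/in; adequate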